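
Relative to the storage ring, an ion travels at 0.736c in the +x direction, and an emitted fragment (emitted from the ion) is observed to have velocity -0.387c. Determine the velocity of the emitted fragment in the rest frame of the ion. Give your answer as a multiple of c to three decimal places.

-0.874c

Invert the composition law: u' = (u − v)/(1 − uv/c²).
u' = (-0.387 − 0.736) / (1 − (-0.387)(0.736)) = -1.1230/1.2848 = -0.8740.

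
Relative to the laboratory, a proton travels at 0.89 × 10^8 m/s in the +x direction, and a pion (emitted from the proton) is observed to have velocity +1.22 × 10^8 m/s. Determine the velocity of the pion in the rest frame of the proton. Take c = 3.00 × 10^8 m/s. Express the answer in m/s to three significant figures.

v = 0.297c, u = 0.407c.
Invert the composition law: u' = (u − v)/(1 − uv/c²).
u' = (0.407 − 0.297) / (1 − (0.407)(0.297)) = 0.1100/0.8794 = 0.1251.
u' = 0.1251 × 3.00 × 10^8 m/s.

+3.75 × 10^7 m/s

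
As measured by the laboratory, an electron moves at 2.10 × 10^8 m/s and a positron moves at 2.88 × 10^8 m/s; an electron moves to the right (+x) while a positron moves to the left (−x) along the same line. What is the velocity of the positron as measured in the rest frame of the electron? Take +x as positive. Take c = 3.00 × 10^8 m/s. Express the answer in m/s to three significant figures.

β_A = 0.700, β_B = -0.960 (dividing each by c = 3.00 × 10^8 m/s).
Transform to A's frame with the inverse velocity-addition law: u' = (u − v)/(1 − uv/c²), taking u = β_B and v = β_A.
u' = (-0.960 − 0.700) / (1 − (0.700)(-0.960)) = -1.6600/1.6720 = -0.9928.
u' = -0.9928 × 3.00 × 10^8 m/s.

-2.98 × 10^8 m/s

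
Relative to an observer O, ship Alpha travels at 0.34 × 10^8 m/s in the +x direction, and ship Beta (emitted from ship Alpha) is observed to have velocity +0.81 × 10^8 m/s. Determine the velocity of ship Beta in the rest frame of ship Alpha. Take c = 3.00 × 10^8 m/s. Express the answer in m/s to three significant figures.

v = 0.113c, u = 0.270c.
Invert the composition law: u' = (u − v)/(1 − uv/c²).
u' = (0.270 − 0.113) / (1 − (0.270)(0.113)) = 0.1567/0.9694 = 0.1616.
u' = 0.1616 × 3.00 × 10^8 m/s.

+4.85 × 10^7 m/s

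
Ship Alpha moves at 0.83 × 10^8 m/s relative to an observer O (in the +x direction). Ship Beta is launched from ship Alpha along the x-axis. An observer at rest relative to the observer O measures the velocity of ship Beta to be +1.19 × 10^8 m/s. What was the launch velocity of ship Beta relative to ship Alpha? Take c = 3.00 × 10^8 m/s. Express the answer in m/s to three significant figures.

+4.04 × 10^7 m/s

v = 0.277c, u = 0.397c.
Invert the composition law: u' = (u − v)/(1 − uv/c²).
u' = (0.397 − 0.277) / (1 − (0.397)(0.277)) = 0.1200/0.8903 = 0.1348.
u' = 0.1348 × 3.00 × 10^8 m/s.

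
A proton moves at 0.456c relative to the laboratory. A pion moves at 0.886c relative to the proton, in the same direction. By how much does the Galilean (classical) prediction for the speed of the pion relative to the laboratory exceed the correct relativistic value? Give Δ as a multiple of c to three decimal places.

Galilean: u_cl = 0.886 + 0.456 = 1.3420.
Relativistic: u_rel = (0.886 + 0.456) / (1 + 0.886·0.456) = 1.3420/1.4040 = 0.9558.
Δ = 1.3420 − 0.9558 = 0.3862.
(The classical prediction exceeds c; the relativistic result does not.)

Δ = 0.386c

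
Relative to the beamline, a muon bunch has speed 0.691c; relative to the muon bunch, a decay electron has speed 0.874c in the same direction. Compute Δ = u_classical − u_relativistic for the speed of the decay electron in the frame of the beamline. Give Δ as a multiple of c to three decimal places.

Galilean: u_cl = 0.874 + 0.691 = 1.5650.
Relativistic: u_rel = (0.874 + 0.691) / (1 + 0.874·0.691) = 1.5650/1.6039 = 0.9757.
Δ = 1.5650 − 0.9757 = 0.5893.
(The classical prediction exceeds c; the relativistic result does not.)

Δ = 0.589c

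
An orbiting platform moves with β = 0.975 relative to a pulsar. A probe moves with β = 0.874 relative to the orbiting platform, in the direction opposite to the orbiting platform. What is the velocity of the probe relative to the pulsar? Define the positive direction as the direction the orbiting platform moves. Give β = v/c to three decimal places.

With v = 0.975 and u' = -0.874 (in units of c),
u = (u' + v)/(1 + u'v/c²):
u = (-0.874 + 0.975) / (1 + (-0.874)·0.975) = 0.1010/0.1479 = 0.6831

β = +0.683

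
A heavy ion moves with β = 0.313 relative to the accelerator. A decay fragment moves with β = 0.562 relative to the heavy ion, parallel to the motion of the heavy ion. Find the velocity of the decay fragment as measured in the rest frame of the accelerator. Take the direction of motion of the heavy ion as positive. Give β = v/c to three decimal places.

β = 0.744

With v = 0.313 and u' = 0.562 (in units of c),
u = (u' + v)/(1 + u'v/c²):
u = (0.562 + 0.313) / (1 + 0.562·0.313) = 0.8750/1.1759 = 0.7441
(Galilean addition would give +0.875c.)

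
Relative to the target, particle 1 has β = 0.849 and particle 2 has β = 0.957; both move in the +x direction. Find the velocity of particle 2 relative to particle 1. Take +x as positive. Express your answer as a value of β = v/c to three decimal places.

β_A = 0.849, β_B = 0.957.
Transform to A's frame with the inverse velocity-addition law: u' = (u − v)/(1 − uv/c²), taking u = β_B and v = β_A.
u' = (0.957 − 0.849) / (1 − (0.849)(0.957)) = 0.1080/0.1875 = 0.5760.

β = +0.576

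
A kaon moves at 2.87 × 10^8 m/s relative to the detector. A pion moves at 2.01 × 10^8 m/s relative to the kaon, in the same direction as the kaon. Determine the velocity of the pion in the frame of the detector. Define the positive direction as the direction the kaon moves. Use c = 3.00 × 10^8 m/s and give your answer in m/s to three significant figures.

In units of c (dividing by 3.00 × 10^8 m/s): v = 0.957, u' = 0.670.
u = (u' + v)/(1 + u'v/c²):
u = (0.670 + 0.957) / (1 + 0.670·0.957) = 1.6267/1.6410 = 0.9913
Converting back: u = 0.9913 × 3.00 × 10^8 m/s.

2.97 × 10^8 m/s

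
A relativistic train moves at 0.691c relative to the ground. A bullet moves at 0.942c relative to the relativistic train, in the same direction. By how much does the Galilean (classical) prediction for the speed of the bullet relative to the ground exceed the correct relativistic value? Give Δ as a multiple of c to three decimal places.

Galilean: u_cl = 0.942 + 0.691 = 1.6330.
Relativistic: u_rel = (0.942 + 0.691) / (1 + 0.942·0.691) = 1.6330/1.6509 = 0.9891.
Δ = 1.6330 − 0.9891 = 0.6439.
(The classical prediction exceeds c; the relativistic result does not.)

Δ = 0.644c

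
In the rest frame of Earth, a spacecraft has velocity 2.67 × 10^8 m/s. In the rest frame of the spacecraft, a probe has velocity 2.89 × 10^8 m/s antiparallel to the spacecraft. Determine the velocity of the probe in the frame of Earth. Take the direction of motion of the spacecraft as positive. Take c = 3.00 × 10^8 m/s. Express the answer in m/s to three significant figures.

-1.54 × 10^8 m/s

In units of c (dividing by 3.00 × 10^8 m/s): v = 0.890, u' = -0.963.
u = (u' + v)/(1 + u'v/c²):
u = (-0.963 + 0.890) / (1 + (-0.963)·0.890) = -0.0733/0.1426 = -0.5141
Converting back: u = -0.5141 × 3.00 × 10^8 m/s.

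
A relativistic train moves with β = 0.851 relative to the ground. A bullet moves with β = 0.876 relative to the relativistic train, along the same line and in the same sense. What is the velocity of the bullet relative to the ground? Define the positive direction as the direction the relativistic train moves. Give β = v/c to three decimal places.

β = 0.989

With v = 0.851 and u' = 0.876 (in units of c),
u = (u' + v)/(1 + u'v/c²):
u = (0.876 + 0.851) / (1 + 0.876·0.851) = 1.7270/1.7455 = 0.9894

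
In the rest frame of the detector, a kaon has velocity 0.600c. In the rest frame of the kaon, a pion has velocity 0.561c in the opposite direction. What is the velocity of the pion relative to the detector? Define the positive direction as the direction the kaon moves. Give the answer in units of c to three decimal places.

With v = 0.600 and u' = -0.561 (in units of c),
u = (u' + v)/(1 + u'v/c²):
u = (-0.561 + 0.600) / (1 + (-0.561)·0.600) = 0.0390/0.6634 = 0.0588
(Galilean addition would give +0.039c.)

+0.059c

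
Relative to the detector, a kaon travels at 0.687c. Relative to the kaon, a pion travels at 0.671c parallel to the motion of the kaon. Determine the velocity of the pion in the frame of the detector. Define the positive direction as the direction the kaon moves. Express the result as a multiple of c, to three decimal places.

With v = 0.687 and u' = 0.671 (in units of c),
u = (u' + v)/(1 + u'v/c²):
u = (0.671 + 0.687) / (1 + 0.671·0.687) = 1.3580/1.4610 = 0.9295

0.930c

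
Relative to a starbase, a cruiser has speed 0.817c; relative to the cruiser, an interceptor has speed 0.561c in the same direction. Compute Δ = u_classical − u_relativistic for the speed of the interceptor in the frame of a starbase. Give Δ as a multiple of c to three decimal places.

Galilean: u_cl = 0.561 + 0.817 = 1.3780.
Relativistic: u_rel = (0.561 + 0.817) / (1 + 0.561·0.817) = 1.3780/1.4583 = 0.9449.
Δ = 1.3780 − 0.9449 = 0.4331.
(The classical prediction exceeds c; the relativistic result does not.)

Δ = 0.433c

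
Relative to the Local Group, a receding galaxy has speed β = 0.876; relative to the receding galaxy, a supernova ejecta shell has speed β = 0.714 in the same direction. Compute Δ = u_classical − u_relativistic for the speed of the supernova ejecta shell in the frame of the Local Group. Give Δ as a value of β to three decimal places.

Galilean: u_cl = 0.714 + 0.876 = 1.5900.
Relativistic: u_rel = (0.714 + 0.876) / (1 + 0.714·0.876) = 1.5900/1.6255 = 0.9782.
Δ = 1.5900 − 0.9782 = 0.6118.
(The classical prediction exceeds c; the relativistic result does not.)

Δ = 0.612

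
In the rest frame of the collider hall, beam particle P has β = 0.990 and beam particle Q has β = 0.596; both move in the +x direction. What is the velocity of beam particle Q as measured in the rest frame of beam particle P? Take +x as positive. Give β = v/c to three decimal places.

β = -0.961

β_A = 0.990, β_B = 0.596.
Transform to A's frame with the inverse velocity-addition law: u' = (u − v)/(1 − uv/c²), taking u = β_B and v = β_A.
u' = (0.596 − 0.990) / (1 − (0.990)(0.596)) = -0.3940/0.4100 = -0.9611.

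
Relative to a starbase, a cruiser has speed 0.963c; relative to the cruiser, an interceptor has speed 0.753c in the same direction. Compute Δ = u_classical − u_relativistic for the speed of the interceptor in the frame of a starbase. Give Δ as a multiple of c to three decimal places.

Galilean: u_cl = 0.753 + 0.963 = 1.7160.
Relativistic: u_rel = (0.753 + 0.963) / (1 + 0.753·0.963) = 1.7160/1.7251 = 0.9947.
Δ = 1.7160 − 0.9947 = 0.7213.
(The classical prediction exceeds c; the relativistic result does not.)

Δ = 0.721c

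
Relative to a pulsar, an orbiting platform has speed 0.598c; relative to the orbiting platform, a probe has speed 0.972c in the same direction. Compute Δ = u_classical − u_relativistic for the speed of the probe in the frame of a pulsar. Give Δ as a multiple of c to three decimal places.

Galilean: u_cl = 0.972 + 0.598 = 1.5700.
Relativistic: u_rel = (0.972 + 0.598) / (1 + 0.972·0.598) = 1.5700/1.5813 = 0.9929.
Δ = 1.5700 − 0.9929 = 0.5771.
(The classical prediction exceeds c; the relativistic result does not.)

Δ = 0.577c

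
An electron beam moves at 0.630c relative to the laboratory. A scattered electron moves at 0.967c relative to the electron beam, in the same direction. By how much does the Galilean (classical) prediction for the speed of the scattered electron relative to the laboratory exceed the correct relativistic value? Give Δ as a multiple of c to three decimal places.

Δ = 0.605c

Galilean: u_cl = 0.967 + 0.630 = 1.5970.
Relativistic: u_rel = (0.967 + 0.630) / (1 + 0.967·0.630) = 1.5970/1.6092 = 0.9924.
Δ = 1.5970 − 0.9924 = 0.6046.
(The classical prediction exceeds c; the relativistic result does not.)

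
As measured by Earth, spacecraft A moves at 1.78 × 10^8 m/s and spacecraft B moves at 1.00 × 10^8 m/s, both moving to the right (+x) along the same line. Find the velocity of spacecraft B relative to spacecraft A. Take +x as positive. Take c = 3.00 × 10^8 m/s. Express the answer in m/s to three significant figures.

-9.72 × 10^7 m/s

β_A = 0.593, β_B = 0.333 (dividing each by c = 3.00 × 10^8 m/s).
Transform to A's frame with the inverse velocity-addition law: u' = (u − v)/(1 − uv/c²), taking u = β_B and v = β_A.
u' = (0.333 − 0.593) / (1 − (0.593)(0.333)) = -0.2600/0.8022 = -0.3241.
u' = -0.3241 × 3.00 × 10^8 m/s.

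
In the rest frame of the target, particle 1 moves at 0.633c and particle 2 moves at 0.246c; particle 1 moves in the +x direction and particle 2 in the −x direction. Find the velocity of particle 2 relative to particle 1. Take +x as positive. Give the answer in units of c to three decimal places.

β_A = 0.633, β_B = -0.246.
Transform to A's frame with the inverse velocity-addition law: u' = (u − v)/(1 − uv/c²), taking u = β_B and v = β_A.
u' = (-0.246 − 0.633) / (1 − (0.633)(-0.246)) = -0.8790/1.1557 = -0.7606.

-0.761c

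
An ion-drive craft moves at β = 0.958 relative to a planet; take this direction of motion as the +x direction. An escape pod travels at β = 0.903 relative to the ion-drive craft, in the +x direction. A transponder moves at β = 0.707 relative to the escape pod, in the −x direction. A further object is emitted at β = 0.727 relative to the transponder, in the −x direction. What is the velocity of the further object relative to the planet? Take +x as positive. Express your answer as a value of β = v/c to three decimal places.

β = +0.923

Apply u = (u' + v)/(1 + u'v/c²) successively, working outward toward the planet.
Start: velocity of the ion-drive craft relative to the planet = 0.9580c.
Compose with the escape pod (u' = 0.903 in the ion-drive craft frame): u_1 = (0.903 + 0.958) / (1 + 0.903·0.958) = 1.8610/1.8651 = 0.9978.
Compose with the transponder (u' = -0.707 in the escape pod frame): u_2 = (-0.707 + 0.998) / (1 + (-0.707)·0.998) = 0.2908/0.2945 = 0.9873.
Compose with the further object (u' = -0.727 in the transponder frame): u_3 = (-0.727 + 0.987) / (1 + (-0.727)·0.987) = 0.2603/0.2822 = 0.9225.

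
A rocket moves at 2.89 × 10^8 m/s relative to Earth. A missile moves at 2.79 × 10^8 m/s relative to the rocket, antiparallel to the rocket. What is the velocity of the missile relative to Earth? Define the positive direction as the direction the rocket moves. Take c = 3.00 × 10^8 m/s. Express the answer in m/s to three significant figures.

+9.61 × 10^7 m/s

In units of c (dividing by 3.00 × 10^8 m/s): v = 0.963, u' = -0.930.
u = (u' + v)/(1 + u'v/c²):
u = (-0.930 + 0.963) / (1 + (-0.930)·0.963) = 0.0333/0.1041 = 0.3202
Converting back: u = 0.3202 × 3.00 × 10^8 m/s.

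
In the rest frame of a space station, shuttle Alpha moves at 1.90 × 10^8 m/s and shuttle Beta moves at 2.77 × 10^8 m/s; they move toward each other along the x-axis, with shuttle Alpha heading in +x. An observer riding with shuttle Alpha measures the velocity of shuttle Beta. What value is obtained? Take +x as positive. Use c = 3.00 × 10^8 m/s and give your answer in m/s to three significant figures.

-2.95 × 10^8 m/s

β_A = 0.633, β_B = -0.923 (dividing each by c = 3.00 × 10^8 m/s).
Transform to A's frame with the inverse velocity-addition law: u' = (u − v)/(1 − uv/c²), taking u = β_B and v = β_A.
u' = (-0.923 − 0.633) / (1 − (0.633)(-0.923)) = -1.5567/1.5848 = -0.9823.
u' = -0.9823 × 3.00 × 10^8 m/s.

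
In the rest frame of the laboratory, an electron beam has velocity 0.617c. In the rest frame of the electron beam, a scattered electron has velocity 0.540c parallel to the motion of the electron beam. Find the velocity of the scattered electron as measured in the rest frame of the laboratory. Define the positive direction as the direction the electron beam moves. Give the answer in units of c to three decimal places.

0.868c

With v = 0.617 and u' = 0.540 (in units of c),
u = (u' + v)/(1 + u'v/c²):
u = (0.540 + 0.617) / (1 + 0.540·0.617) = 1.1570/1.3332 = 0.8678
(Galilean addition would give +1.157c, exceeding c.)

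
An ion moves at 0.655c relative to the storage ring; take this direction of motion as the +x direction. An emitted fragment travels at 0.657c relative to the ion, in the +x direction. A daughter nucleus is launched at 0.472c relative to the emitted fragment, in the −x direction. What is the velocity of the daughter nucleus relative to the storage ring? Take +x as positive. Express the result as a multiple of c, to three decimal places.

+0.785c

Apply u = (u' + v)/(1 + u'v/c²) successively, working outward toward the storage ring.
Start: velocity of the ion relative to the storage ring = 0.6550c.
Compose with the emitted fragment (u' = 0.657 in the ion frame): u_1 = (0.657 + 0.655) / (1 + 0.657·0.655) = 1.3120/1.4303 = 0.9173.
Compose with the daughter nucleus (u' = -0.472 in the emitted fragment frame): u_2 = (-0.472 + 0.917) / (1 + (-0.472)·0.917) = 0.4453/0.5670 = 0.7852.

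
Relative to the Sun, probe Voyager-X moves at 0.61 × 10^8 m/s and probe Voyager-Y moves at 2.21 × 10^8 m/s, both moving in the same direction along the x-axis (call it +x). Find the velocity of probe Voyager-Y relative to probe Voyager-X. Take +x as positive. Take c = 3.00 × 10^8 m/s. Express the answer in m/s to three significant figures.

+1.88 × 10^8 m/s

β_A = 0.203, β_B = 0.737 (dividing each by c = 3.00 × 10^8 m/s).
Transform to A's frame with the inverse velocity-addition law: u' = (u − v)/(1 − uv/c²), taking u = β_B and v = β_A.
u' = (0.737 − 0.203) / (1 − (0.203)(0.737)) = 0.5333/0.8502 = 0.6273.
u' = 0.6273 × 3.00 × 10^8 m/s.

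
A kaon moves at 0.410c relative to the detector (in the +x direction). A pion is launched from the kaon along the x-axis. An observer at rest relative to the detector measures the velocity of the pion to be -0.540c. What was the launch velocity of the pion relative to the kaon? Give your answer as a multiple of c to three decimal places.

-0.778c

Invert the composition law: u' = (u − v)/(1 − uv/c²).
u' = (-0.540 − 0.410) / (1 − (-0.540)(0.410)) = -0.9500/1.2214 = -0.7778.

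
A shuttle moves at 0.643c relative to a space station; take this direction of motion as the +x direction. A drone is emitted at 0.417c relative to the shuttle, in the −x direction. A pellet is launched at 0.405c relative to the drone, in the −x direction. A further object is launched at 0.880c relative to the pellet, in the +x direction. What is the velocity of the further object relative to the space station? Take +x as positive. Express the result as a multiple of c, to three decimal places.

+0.853c

Apply u = (u' + v)/(1 + u'v/c²) successively, working outward toward the space station.
Start: velocity of the shuttle relative to the space station = 0.6430c.
Compose with the drone (u' = -0.417 in the shuttle frame): u_1 = (-0.417 + 0.643) / (1 + (-0.417)·0.643) = 0.2260/0.7319 = 0.3088.
Compose with the pellet (u' = -0.405 in the drone frame): u_2 = (-0.405 + 0.309) / (1 + (-0.405)·0.309) = -0.0962/0.8749 = -0.1100.
Compose with the further object (u' = 0.880 in the pellet frame): u_3 = (0.880 + (-0.110)) / (1 + 0.880·(-0.110)) = 0.7700/0.9032 = 0.8525.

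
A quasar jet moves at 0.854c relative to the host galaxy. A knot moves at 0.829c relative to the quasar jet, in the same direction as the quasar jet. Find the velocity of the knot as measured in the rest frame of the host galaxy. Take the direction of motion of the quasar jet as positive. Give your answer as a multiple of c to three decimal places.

0.985c

With v = 0.854 and u' = 0.829 (in units of c),
u = (u' + v)/(1 + u'v/c²):
u = (0.829 + 0.854) / (1 + 0.829·0.854) = 1.6830/1.7080 = 0.9854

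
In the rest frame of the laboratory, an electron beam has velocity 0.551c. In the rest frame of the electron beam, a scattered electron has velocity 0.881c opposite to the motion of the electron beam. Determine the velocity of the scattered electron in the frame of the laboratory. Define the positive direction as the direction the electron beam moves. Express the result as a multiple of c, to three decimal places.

With v = 0.551 and u' = -0.881 (in units of c),
u = (u' + v)/(1 + u'v/c²):
u = (-0.881 + 0.551) / (1 + (-0.881)·0.551) = -0.3300/0.5146 = -0.6413

-0.641c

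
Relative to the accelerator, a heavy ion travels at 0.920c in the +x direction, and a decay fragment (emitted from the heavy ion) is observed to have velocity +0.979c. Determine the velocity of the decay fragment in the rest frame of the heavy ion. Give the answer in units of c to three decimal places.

+0.594c

Invert the composition law: u' = (u − v)/(1 − uv/c²).
u' = (0.979 − 0.920) / (1 − (0.979)(0.920)) = 0.0590/0.0993 = 0.5940.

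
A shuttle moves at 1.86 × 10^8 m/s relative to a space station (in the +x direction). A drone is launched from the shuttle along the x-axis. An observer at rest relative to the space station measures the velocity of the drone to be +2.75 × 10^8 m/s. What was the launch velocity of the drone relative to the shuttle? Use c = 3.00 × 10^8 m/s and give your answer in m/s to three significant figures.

v = 0.620c, u = 0.917c.
Invert the composition law: u' = (u − v)/(1 − uv/c²).
u' = (0.917 − 0.620) / (1 − (0.917)(0.620)) = 0.2967/0.4317 = 0.6873.
u' = 0.6873 × 3.00 × 10^8 m/s.

+2.06 × 10^8 m/s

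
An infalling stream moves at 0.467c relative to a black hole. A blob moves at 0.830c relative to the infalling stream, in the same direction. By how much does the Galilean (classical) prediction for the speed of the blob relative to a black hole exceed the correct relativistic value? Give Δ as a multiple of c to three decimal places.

Galilean: u_cl = 0.830 + 0.467 = 1.2970.
Relativistic: u_rel = (0.830 + 0.467) / (1 + 0.830·0.467) = 1.2970/1.3876 = 0.9347.
Δ = 1.2970 − 0.9347 = 0.3623.
(The classical prediction exceeds c; the relativistic result does not.)

Δ = 0.362c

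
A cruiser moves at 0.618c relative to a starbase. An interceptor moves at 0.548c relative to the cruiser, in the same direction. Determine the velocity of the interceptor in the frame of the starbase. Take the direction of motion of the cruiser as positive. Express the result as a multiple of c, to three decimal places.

With v = 0.618 and u' = 0.548 (in units of c),
u = (u' + v)/(1 + u'v/c²):
u = (0.548 + 0.618) / (1 + 0.548·0.618) = 1.1660/1.3387 = 0.8710

0.871c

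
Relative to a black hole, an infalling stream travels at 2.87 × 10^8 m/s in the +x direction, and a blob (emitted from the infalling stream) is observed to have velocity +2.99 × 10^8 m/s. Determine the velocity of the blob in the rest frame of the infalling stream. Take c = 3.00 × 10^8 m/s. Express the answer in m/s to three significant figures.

v = 0.957c, u = 0.997c.
Invert the composition law: u' = (u − v)/(1 − uv/c²).
u' = (0.997 − 0.957) / (1 − (0.997)(0.957)) = 0.0400/0.0465 = 0.8598.
u' = 0.8598 × 3.00 × 10^8 m/s.

+2.58 × 10^8 m/s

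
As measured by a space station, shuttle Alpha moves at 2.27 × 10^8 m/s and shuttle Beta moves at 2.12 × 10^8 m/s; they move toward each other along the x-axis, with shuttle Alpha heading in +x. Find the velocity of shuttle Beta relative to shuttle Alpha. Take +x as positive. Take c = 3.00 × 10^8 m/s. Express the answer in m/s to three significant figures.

-2.86 × 10^8 m/s

β_A = 0.757, β_B = -0.707 (dividing each by c = 3.00 × 10^8 m/s).
Transform to A's frame with the inverse velocity-addition law: u' = (u − v)/(1 − uv/c²), taking u = β_B and v = β_A.
u' = (-0.707 − 0.757) / (1 − (0.757)(-0.707)) = -1.4633/1.5347 = -0.9535.
u' = -0.9535 × 3.00 × 10^8 m/s.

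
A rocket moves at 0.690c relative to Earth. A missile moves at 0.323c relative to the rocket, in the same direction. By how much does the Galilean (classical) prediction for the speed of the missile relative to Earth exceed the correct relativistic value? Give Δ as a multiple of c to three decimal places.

Galilean: u_cl = 0.323 + 0.690 = 1.0130.
Relativistic: u_rel = (0.323 + 0.690) / (1 + 0.323·0.690) = 1.0130/1.2229 = 0.8284.
Δ = 1.0130 − 0.8284 = 0.1846.
(The classical prediction exceeds c; the relativistic result does not.)

Δ = 0.185c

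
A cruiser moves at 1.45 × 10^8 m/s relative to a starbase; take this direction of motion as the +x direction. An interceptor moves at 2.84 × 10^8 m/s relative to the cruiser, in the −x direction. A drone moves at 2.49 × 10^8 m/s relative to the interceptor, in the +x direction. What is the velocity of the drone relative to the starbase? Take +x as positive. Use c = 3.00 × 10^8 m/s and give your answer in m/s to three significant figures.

-2.49 × 10^7 m/s

Apply u = (u' + v)/(1 + u'v/c²) successively, working outward toward the starbase.
(Dividing each given speed by c = 3.00 × 10^8 m/s to work in units of c.)
Start: velocity of the cruiser relative to the starbase = 0.4833c.
Compose with the interceptor (u' = -0.947 in the cruiser frame): u_1 = (-0.947 + 0.483) / (1 + (-0.947)·0.483) = -0.4633/0.5424 = -0.8542.
Compose with the drone (u' = 0.830 in the interceptor frame): u_2 = (0.830 + (-0.854)) / (1 + 0.830·(-0.854)) = -0.0242/0.2910 = -0.0830.
So u = -0.0830 × 3.00 × 10^8 m/s.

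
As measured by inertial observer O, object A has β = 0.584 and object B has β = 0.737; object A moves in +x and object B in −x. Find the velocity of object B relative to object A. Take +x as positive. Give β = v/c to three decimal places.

β = -0.924

β_A = 0.584, β_B = -0.737.
Transform to A's frame with the inverse velocity-addition law: u' = (u − v)/(1 − uv/c²), taking u = β_B and v = β_A.
u' = (-0.737 − 0.584) / (1 − (0.584)(-0.737)) = -1.3210/1.4304 = -0.9235.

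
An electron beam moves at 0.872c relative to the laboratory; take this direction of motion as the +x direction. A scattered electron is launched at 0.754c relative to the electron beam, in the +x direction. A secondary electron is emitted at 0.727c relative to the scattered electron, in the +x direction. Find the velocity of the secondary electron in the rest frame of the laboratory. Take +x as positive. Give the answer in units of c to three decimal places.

Apply u = (u' + v)/(1 + u'v/c²) successively, working outward toward the laboratory.
Start: velocity of the electron beam relative to the laboratory = 0.8720c.
Compose with the scattered electron (u' = 0.754 in the electron beam frame): u_1 = (0.754 + 0.872) / (1 + 0.754·0.872) = 1.6260/1.6575 = 0.9810.
Compose with the secondary electron (u' = 0.727 in the scattered electron frame): u_2 = (0.727 + 0.981) / (1 + 0.727·0.981) = 1.7080/1.7132 = 0.9970.

0.997c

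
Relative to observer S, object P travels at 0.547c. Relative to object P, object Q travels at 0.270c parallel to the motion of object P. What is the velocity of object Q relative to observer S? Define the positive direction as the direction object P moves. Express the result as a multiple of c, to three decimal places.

0.712c

With v = 0.547 and u' = 0.270 (in units of c),
u = (u' + v)/(1 + u'v/c²):
u = (0.270 + 0.547) / (1 + 0.270·0.547) = 0.8170/1.1477 = 0.7119
(Galilean addition would give +0.817c.)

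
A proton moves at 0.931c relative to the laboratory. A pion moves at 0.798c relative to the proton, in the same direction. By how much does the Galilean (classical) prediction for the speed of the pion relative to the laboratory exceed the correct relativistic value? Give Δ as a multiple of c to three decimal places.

Galilean: u_cl = 0.798 + 0.931 = 1.7290.
Relativistic: u_rel = (0.798 + 0.931) / (1 + 0.798·0.931) = 1.7290/1.7429 = 0.9920.
Δ = 1.7290 − 0.9920 = 0.7370.
(The classical prediction exceeds c; the relativistic result does not.)

Δ = 0.737c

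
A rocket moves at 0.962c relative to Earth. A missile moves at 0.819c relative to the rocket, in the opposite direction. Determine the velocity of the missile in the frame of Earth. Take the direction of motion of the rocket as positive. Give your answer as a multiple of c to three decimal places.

With v = 0.962 and u' = -0.819 (in units of c),
u = (u' + v)/(1 + u'v/c²):
u = (-0.819 + 0.962) / (1 + (-0.819)·0.962) = 0.1430/0.2121 = 0.6741

+0.674c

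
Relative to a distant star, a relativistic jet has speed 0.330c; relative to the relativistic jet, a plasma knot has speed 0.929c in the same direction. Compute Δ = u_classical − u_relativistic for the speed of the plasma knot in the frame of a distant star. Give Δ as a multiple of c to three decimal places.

Δ = 0.295c

Galilean: u_cl = 0.929 + 0.330 = 1.2590.
Relativistic: u_rel = (0.929 + 0.330) / (1 + 0.929·0.330) = 1.2590/1.3066 = 0.9636.
Δ = 1.2590 − 0.9636 = 0.2954.
(The classical prediction exceeds c; the relativistic result does not.)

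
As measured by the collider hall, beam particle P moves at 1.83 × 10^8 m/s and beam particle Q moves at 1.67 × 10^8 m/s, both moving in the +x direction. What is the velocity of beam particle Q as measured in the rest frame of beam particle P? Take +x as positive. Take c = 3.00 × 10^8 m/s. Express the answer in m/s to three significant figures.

-2.42 × 10^7 m/s

β_A = 0.610, β_B = 0.557 (dividing each by c = 3.00 × 10^8 m/s).
Transform to A's frame with the inverse velocity-addition law: u' = (u − v)/(1 − uv/c²), taking u = β_B and v = β_A.
u' = (0.557 − 0.610) / (1 − (0.610)(0.557)) = -0.0533/0.6604 = -0.0808.
u' = -0.0808 × 3.00 × 10^8 m/s.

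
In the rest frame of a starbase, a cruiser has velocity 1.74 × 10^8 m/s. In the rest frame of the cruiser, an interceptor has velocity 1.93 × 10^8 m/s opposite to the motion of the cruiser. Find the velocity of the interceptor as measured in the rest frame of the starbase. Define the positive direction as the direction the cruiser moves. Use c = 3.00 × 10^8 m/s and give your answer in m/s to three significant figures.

-3.03 × 10^7 m/s

In units of c (dividing by 3.00 × 10^8 m/s): v = 0.580, u' = -0.643.
u = (u' + v)/(1 + u'v/c²):
u = (-0.643 + 0.580) / (1 + (-0.643)·0.580) = -0.0633/0.6269 = -0.1010
Converting back: u = -0.1010 × 3.00 × 10^8 m/s.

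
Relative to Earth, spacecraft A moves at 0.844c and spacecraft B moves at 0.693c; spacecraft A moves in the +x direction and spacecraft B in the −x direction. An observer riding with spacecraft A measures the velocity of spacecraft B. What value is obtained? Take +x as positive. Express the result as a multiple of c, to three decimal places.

-0.970c

β_A = 0.844, β_B = -0.693.
Transform to A's frame with the inverse velocity-addition law: u' = (u − v)/(1 − uv/c²), taking u = β_B and v = β_A.
u' = (-0.693 − 0.844) / (1 − (0.844)(-0.693)) = -1.5370/1.5849 = -0.9698.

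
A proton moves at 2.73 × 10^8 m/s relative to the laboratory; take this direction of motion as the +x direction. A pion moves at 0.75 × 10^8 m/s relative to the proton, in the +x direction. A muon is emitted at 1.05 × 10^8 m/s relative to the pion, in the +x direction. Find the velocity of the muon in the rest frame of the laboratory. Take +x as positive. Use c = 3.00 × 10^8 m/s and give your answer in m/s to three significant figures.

Apply u = (u' + v)/(1 + u'v/c²) successively, working outward toward the laboratory.
(Dividing each given speed by c = 3.00 × 10^8 m/s to work in units of c.)
Start: velocity of the proton relative to the laboratory = 0.9100c.
Compose with the pion (u' = 0.250 in the proton frame): u_1 = (0.250 + 0.910) / (1 + 0.250·0.910) = 1.1600/1.2275 = 0.9450.
Compose with the muon (u' = 0.350 in the pion frame): u_2 = (0.350 + 0.945) / (1 + 0.350·0.945) = 1.2950/1.3308 = 0.9731.
So u = 0.9731 × 3.00 × 10^8 m/s.

2.92 × 10^8 m/s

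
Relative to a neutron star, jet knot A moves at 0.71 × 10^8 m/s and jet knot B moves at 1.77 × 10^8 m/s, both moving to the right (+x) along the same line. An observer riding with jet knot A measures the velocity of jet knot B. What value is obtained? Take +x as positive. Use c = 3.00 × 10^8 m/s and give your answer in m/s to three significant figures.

+1.23 × 10^8 m/s

β_A = 0.237, β_B = 0.590 (dividing each by c = 3.00 × 10^8 m/s).
Transform to A's frame with the inverse velocity-addition law: u' = (u − v)/(1 − uv/c²), taking u = β_B and v = β_A.
u' = (0.590 − 0.237) / (1 − (0.237)(0.590)) = 0.3533/0.8604 = 0.4107.
u' = 0.4107 × 3.00 × 10^8 m/s.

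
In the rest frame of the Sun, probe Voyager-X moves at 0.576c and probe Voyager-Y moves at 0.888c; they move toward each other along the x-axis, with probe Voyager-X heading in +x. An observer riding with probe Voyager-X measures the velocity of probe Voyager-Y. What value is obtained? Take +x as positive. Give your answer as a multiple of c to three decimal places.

β_A = 0.576, β_B = -0.888.
Transform to A's frame with the inverse velocity-addition law: u' = (u − v)/(1 − uv/c²), taking u = β_B and v = β_A.
u' = (-0.888 − 0.576) / (1 − (0.576)(-0.888)) = -1.4640/1.5115 = -0.9686.

-0.969c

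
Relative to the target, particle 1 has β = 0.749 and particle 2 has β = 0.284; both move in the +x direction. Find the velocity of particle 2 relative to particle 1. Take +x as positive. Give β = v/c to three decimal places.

β_A = 0.749, β_B = 0.284.
Transform to A's frame with the inverse velocity-addition law: u' = (u − v)/(1 − uv/c²), taking u = β_B and v = β_A.
u' = (0.284 − 0.749) / (1 − (0.749)(0.284)) = -0.4650/0.7873 = -0.5906.

β = -0.591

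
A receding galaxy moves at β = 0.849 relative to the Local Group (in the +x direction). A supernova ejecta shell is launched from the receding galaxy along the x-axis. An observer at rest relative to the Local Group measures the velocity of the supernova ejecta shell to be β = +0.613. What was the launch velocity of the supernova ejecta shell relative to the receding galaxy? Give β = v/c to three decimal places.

β = -0.492

Invert the composition law: u' = (u − v)/(1 − uv/c²).
u' = (0.613 − 0.849) / (1 − (0.613)(0.849)) = -0.2360/0.4796 = -0.4921.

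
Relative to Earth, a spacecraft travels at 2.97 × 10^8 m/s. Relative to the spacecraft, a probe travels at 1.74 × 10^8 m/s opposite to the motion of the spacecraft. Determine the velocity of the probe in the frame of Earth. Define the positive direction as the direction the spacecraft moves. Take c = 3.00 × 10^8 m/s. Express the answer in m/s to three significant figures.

+2.89 × 10^8 m/s

In units of c (dividing by 3.00 × 10^8 m/s): v = 0.990, u' = -0.580.
u = (u' + v)/(1 + u'v/c²):
u = (-0.580 + 0.990) / (1 + (-0.580)·0.990) = 0.4100/0.4258 = 0.9629
(Galilean addition would give +0.410c.)
Converting back: u = 0.9629 × 3.00 × 10^8 m/s.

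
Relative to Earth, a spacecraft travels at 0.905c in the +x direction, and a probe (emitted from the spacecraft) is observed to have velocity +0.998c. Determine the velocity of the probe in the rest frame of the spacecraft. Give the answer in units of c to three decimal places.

+0.961c

Invert the composition law: u' = (u − v)/(1 − uv/c²).
u' = (0.998 − 0.905) / (1 − (0.998)(0.905)) = 0.0930/0.0968 = 0.9606.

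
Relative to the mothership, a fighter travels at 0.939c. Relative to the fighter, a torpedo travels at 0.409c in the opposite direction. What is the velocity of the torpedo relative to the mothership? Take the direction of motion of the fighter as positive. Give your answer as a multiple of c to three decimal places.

+0.860c

With v = 0.939 and u' = -0.409 (in units of c),
u = (u' + v)/(1 + u'v/c²):
u = (-0.409 + 0.939) / (1 + (-0.409)·0.939) = 0.5300/0.6159 = 0.8605
(Galilean addition would give +0.530c.)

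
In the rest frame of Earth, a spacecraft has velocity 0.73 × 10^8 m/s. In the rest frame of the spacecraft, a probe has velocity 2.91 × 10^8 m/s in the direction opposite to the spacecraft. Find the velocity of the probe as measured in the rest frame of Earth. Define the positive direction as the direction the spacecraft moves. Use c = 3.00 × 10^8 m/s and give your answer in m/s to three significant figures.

In units of c (dividing by 3.00 × 10^8 m/s): v = 0.243, u' = -0.970.
u = (u' + v)/(1 + u'v/c²):
u = (-0.970 + 0.243) / (1 + (-0.970)·0.243) = -0.7267/0.7640 = -0.9512
Converting back: u = -0.9512 × 3.00 × 10^8 m/s.

-2.85 × 10^8 m/s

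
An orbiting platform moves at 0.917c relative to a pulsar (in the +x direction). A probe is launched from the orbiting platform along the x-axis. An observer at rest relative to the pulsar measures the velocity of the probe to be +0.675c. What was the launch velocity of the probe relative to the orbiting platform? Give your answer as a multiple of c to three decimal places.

-0.635c

Invert the composition law: u' = (u − v)/(1 − uv/c²).
u' = (0.675 − 0.917) / (1 − (0.675)(0.917)) = -0.2420/0.3810 = -0.6351.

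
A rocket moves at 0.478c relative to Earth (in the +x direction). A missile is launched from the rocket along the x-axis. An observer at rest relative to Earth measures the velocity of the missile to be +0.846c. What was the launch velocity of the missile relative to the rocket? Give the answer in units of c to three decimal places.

+0.618c

Invert the composition law: u' = (u − v)/(1 − uv/c²).
u' = (0.846 − 0.478) / (1 − (0.846)(0.478)) = 0.3680/0.5956 = 0.6179.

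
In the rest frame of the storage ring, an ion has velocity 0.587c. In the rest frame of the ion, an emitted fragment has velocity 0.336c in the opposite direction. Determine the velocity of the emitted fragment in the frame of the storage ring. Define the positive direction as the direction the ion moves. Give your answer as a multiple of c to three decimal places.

With v = 0.587 and u' = -0.336 (in units of c),
u = (u' + v)/(1 + u'v/c²):
u = (-0.336 + 0.587) / (1 + (-0.336)·0.587) = 0.2510/0.8028 = 0.3127
(Galilean addition would give +0.251c.)

+0.313c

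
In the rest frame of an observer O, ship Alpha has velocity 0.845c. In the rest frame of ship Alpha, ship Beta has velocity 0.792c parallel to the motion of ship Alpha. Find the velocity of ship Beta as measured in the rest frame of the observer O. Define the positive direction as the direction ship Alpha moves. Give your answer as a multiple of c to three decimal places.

With v = 0.845 and u' = 0.792 (in units of c),
u = (u' + v)/(1 + u'v/c²):
u = (0.792 + 0.845) / (1 + 0.792·0.845) = 1.6370/1.6692 = 0.9807
(Galilean addition would give +1.637c, exceeding c.)

0.981c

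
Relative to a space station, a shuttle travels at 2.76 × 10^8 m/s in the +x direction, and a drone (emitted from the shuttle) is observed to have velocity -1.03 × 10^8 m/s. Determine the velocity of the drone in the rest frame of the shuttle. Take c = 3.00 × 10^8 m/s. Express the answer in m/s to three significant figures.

v = 0.920c, u = -0.343c.
Invert the composition law: u' = (u − v)/(1 − uv/c²).
u' = (-0.343 − 0.920) / (1 − (-0.343)(0.920)) = -1.2633/1.3159 = -0.9601.
u' = -0.9601 × 3.00 × 10^8 m/s.

-2.88 × 10^8 m/s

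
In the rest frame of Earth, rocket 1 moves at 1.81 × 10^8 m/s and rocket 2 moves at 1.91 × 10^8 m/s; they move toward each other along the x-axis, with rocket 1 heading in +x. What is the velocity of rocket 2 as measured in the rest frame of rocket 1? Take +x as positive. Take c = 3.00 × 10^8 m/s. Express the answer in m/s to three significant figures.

β_A = 0.603, β_B = -0.637 (dividing each by c = 3.00 × 10^8 m/s).
Transform to A's frame with the inverse velocity-addition law: u' = (u − v)/(1 − uv/c²), taking u = β_B and v = β_A.
u' = (-0.637 − 0.603) / (1 − (0.603)(-0.637)) = -1.2400/1.3841 = -0.8959.
u' = -0.8959 × 3.00 × 10^8 m/s.

-2.69 × 10^8 m/s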